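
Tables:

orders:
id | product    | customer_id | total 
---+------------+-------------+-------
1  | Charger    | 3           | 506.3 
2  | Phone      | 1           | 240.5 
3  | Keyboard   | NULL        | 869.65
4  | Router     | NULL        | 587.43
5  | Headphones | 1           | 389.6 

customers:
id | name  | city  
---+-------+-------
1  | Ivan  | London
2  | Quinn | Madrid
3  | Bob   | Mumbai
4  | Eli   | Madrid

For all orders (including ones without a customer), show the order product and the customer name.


LEFT JOIN keeps every row from orders (the left table); where customer_id has no match in customers, the customer columns become NULL. Walk through each order:
  - order 1 (Charger): customer_id=3 -> matches Bob
  - order 2 (Phone): customer_id=1 -> matches Ivan
  - order 3 (Keyboard): customer_id=NULL, no match -> kept with NULL
  - order 4 (Router): customer_id=NULL, no match -> kept with NULL
  - order 5 (Headphones): customer_id=1 -> matches Ivan
All 5 rows appear; 2 have NULL customer.

SQL:
SELECT a.product, b.name AS customer
FROM orders a
LEFT JOIN customers b ON a.customer_id = b.id

Result:
product    | customer
-----------+---------
Charger    | Bob     
Phone      | Ivan    
Keyboard   | NULL    
Router     | NULL    
Headphones | Ivan    


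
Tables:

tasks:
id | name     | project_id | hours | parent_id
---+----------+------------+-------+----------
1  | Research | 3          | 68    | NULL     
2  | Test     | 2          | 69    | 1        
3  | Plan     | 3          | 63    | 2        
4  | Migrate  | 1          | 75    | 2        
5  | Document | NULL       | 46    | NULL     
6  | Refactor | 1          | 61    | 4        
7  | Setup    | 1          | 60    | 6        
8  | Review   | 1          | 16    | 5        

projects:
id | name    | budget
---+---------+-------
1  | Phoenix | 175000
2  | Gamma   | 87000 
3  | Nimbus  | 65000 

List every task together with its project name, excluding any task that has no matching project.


INNER JOIN keeps only tasks rows whose project_id matches an id in projects. Walk through each task:
  - task 1 (Research): project_id=3 -> matches Nimbus
  - task 2 (Test): project_id=2 -> matches Gamma
  - task 3 (Plan): project_id=3 -> matches Nimbus
  - task 4 (Migrate): project_id=1 -> matches Phoenix
  - task 5 (Document): project_id=NULL, no match -> dropped
  - task 6 (Refactor): project_id=1 -> matches Phoenix
  - task 7 (Setup): project_id=1 -> matches Phoenix
  - task 8 (Review): project_id=1 -> matches Phoenix
So 1 of 8 rows is dropped.

SQL:
SELECT a.name, b.name AS project
FROM tasks a
INNER JOIN projects b ON a.project_id = b.id

Result:
name     | project
---------+--------
Research | Nimbus 
Test     | Gamma  
Plan     | Nimbus 
Migrate  | Phoenix
Refactor | Phoenix
Setup    | Phoenix
Review   | Phoenix


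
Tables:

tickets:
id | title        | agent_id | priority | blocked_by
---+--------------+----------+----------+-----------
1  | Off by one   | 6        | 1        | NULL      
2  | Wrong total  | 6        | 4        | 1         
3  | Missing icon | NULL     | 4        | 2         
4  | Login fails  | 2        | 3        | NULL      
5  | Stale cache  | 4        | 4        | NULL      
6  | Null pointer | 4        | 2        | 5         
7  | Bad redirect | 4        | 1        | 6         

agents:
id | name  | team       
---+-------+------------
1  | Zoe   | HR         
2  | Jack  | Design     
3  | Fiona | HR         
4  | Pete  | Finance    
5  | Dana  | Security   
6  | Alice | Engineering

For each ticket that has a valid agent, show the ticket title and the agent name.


INNER JOIN keeps only tickets rows whose agent_id matches an id in agents. Walk through each ticket:
  - ticket 1 (Off by one): agent_id=6 -> matches Alice
  - ticket 2 (Wrong total): agent_id=6 -> matches Alice
  - ticket 3 (Missing icon): agent_id=NULL, no match -> dropped
  - ticket 4 (Login fails): agent_id=2 -> matches Jack
  - ticket 5 (Stale cache): agent_id=4 -> matches Pete
  - ticket 6 (Null pointer): agent_id=4 -> matches Pete
  - ticket 7 (Bad redirect): agent_id=4 -> matches Pete
So 1 of 7 rows is dropped.

SQL:
SELECT a.title, b.name AS agent
FROM tickets a
INNER JOIN agents b ON a.agent_id = b.id

Result:
title        | agent
-------------+------
Off by one   | Alice
Wrong total  | Alice
Login fails  | Jack 
Stale cache  | Pete 
Null pointer | Pete 
Bad redirect | Pete 


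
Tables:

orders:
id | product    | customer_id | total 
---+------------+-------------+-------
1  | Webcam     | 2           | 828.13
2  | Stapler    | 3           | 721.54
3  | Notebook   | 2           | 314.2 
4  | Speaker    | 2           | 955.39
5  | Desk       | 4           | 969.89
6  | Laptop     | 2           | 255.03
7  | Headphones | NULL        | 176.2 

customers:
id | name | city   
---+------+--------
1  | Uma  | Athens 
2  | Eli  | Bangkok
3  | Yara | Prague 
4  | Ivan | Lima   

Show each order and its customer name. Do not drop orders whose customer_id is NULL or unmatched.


LEFT JOIN keeps every row from orders (the left table); where customer_id has no match in customers, the customer columns become NULL. Walk through each order:
  - order 1 (Webcam): customer_id=2 -> matches Eli
  - order 2 (Stapler): customer_id=3 -> matches Yara
  - order 3 (Notebook): customer_id=2 -> matches Eli
  - order 4 (Speaker): customer_id=2 -> matches Eli
  - order 5 (Desk): customer_id=4 -> matches Ivan
  - order 6 (Laptop): customer_id=2 -> matches Eli
  - order 7 (Headphones): customer_id=NULL, no match -> kept with NULL
All 7 rows appear; 1 has NULL customer.

SQL:
SELECT a.product, b.name AS customer
FROM orders a
LEFT JOIN customers b ON a.customer_id = b.id

Result:
product    | customer
-----------+---------
Webcam     | Eli     
Stapler    | Yara    
Notebook   | Eli     
Speaker    | Eli     
Desk       | Ivan    
Laptop     | Eli     
Headphones | NULL    


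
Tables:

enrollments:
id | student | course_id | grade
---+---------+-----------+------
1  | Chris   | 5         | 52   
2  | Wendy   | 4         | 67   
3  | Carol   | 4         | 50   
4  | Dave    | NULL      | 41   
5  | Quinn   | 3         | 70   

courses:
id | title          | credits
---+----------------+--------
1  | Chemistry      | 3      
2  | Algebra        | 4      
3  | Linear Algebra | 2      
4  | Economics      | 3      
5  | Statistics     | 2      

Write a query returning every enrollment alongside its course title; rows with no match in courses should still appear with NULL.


LEFT JOIN keeps every row from enrollments (the left table); where course_id has no match in courses, the course columns become NULL. Walk through each enrollment:
  - enrollment 1 (Chris): course_id=5 -> matches Statistics
  - enrollment 2 (Wendy): course_id=4 -> matches Economics
  - enrollment 3 (Carol): course_id=4 -> matches Economics
  - enrollment 4 (Dave): course_id=NULL, no match -> kept with NULL
  - enrollment 5 (Quinn): course_id=3 -> matches Linear Algebra
All 5 rows appear; 1 has NULL course.

SQL:
SELECT a.student, b.title AS course
FROM enrollments a
LEFT JOIN courses b ON a.course_id = b.id

Result:
student | course        
--------+---------------
Chris   | Statistics    
Wendy   | Economics     
Carol   | Economics     
Dave    | NULL          
Quinn   | Linear Algebra


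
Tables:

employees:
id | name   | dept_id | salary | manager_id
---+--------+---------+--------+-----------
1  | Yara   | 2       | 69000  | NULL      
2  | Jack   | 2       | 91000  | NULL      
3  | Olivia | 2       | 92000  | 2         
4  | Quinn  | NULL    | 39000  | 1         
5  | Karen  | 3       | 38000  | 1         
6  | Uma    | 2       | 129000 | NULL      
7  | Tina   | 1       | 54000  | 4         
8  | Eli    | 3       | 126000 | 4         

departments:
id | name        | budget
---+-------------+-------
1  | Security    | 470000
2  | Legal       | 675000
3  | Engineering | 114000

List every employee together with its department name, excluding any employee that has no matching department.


INNER JOIN keeps only employees rows whose dept_id matches an id in departments. Walk through each employee:
  - employee 1 (Yara): dept_id=2 -> matches Legal
  - employee 2 (Jack): dept_id=2 -> matches Legal
  - employee 3 (Olivia): dept_id=2 -> matches Legal
  - employee 4 (Quinn): dept_id=NULL, no match -> dropped
  - employee 5 (Karen): dept_id=3 -> matches Engineering
  - employee 6 (Uma): dept_id=2 -> matches Legal
  - employee 7 (Tina): dept_id=1 -> matches Security
  - employee 8 (Eli): dept_id=3 -> matches Engineering
So 1 of 8 rows is dropped.

SQL:
SELECT a.name, b.name AS department
FROM employees a
INNER JOIN departments b ON a.dept_id = b.id

Result:
name   | department 
-------+------------
Yara   | Legal      
Jack   | Legal      
Olivia | Legal      
Karen  | Engineering
Uma    | Legal      
Tina   | Security   
Eli    | Engineering


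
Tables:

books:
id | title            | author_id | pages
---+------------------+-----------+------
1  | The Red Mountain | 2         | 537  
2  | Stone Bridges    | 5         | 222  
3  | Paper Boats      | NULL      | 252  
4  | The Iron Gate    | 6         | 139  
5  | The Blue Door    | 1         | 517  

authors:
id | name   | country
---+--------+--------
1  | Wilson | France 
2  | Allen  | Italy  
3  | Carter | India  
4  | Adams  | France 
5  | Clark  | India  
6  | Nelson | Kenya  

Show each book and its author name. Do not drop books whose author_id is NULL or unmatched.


LEFT JOIN keeps every row from books (the left table); where author_id has no match in authors, the author columns become NULL. Walk through each book:
  - book 1 (The Red Mountain): author_id=2 -> matches Allen
  - book 2 (Stone Bridges): author_id=5 -> matches Clark
  - book 3 (Paper Boats): author_id=NULL, no match -> kept with NULL
  - book 4 (The Iron Gate): author_id=6 -> matches Nelson
  - book 5 (The Blue Door): author_id=1 -> matches Wilson
All 5 rows appear; 1 has NULL author.

SQL:
SELECT a.title, b.name AS author
FROM books a
LEFT JOIN authors b ON a.author_id = b.id

Result:
title            | author
-----------------+-------
The Red Mountain | Allen 
Stone Bridges    | Clark 
Paper Boats      | NULL  
The Iron Gate    | Nelson
The Blue Door    | Wilson


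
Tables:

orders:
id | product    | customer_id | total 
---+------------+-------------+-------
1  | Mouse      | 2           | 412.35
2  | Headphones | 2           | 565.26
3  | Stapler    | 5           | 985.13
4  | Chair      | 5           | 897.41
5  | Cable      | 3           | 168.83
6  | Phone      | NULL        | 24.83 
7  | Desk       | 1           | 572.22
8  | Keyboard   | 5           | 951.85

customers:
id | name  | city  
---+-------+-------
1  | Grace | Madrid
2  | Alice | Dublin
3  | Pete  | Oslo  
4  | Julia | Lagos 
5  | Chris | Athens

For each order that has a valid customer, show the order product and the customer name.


INNER JOIN keeps only orders rows whose customer_id matches an id in customers. Walk through each order:
  - order 1 (Mouse): customer_id=2 -> matches Alice
  - order 2 (Headphones): customer_id=2 -> matches Alice
  - order 3 (Stapler): customer_id=5 -> matches Chris
  - order 4 (Chair): customer_id=5 -> matches Chris
  - order 5 (Cable): customer_id=3 -> matches Pete
  - order 6 (Phone): customer_id=NULL, no match -> dropped
  - order 7 (Desk): customer_id=1 -> matches Grace
  - order 8 (Keyboard): customer_id=5 -> matches Chris
So 1 of 8 rows is dropped.

SQL:
SELECT a.product, b.name AS customer
FROM orders a
INNER JOIN customers b ON a.customer_id = b.id

Result:
product    | customer
-----------+---------
Mouse      | Alice   
Headphones | Alice   
Stapler    | Chris   
Chair      | Chris   
Cable      | Pete    
Desk       | Grace   
Keyboard   | Chris   


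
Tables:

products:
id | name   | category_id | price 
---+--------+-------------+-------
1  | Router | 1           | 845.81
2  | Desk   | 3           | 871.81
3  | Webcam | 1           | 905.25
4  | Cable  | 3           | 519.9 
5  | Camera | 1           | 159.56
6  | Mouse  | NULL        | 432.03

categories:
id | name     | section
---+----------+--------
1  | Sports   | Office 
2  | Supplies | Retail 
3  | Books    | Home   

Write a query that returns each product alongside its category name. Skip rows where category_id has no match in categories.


INNER JOIN keeps only products rows whose category_id matches an id in categories. Walk through each product:
  - product 1 (Router): category_id=1 -> matches Sports
  - product 2 (Desk): category_id=3 -> matches Books
  - product 3 (Webcam): category_id=1 -> matches Sports
  - product 4 (Cable): category_id=3 -> matches Books
  - product 5 (Camera): category_id=1 -> matches Sports
  - product 6 (Mouse): category_id=NULL, no match -> dropped
So 1 of 6 rows is dropped.

SQL:
SELECT a.name, b.name AS category
FROM products a
INNER JOIN categories b ON a.category_id = b.id

Result:
name   | category
-------+---------
Router | Sports  
Desk   | Books   
Webcam | Sports  
Cable  | Books   
Camera | Sports  


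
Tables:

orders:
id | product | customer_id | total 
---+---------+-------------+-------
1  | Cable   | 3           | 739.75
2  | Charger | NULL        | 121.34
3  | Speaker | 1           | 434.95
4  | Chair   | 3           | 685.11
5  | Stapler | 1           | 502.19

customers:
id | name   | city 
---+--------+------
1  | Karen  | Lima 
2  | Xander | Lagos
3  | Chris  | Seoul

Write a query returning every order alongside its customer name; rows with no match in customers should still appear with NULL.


LEFT JOIN keeps every row from orders (the left table); where customer_id has no match in customers, the customer columns become NULL. Walk through each order:
  - order 1 (Cable): customer_id=3 -> matches Chris
  - order 2 (Charger): customer_id=NULL, no match -> kept with NULL
  - order 3 (Speaker): customer_id=1 -> matches Karen
  - order 4 (Chair): customer_id=3 -> matches Chris
  - order 5 (Stapler): customer_id=1 -> matches Karen
All 5 rows appear; 1 has NULL customer.

SQL:
SELECT a.product, b.name AS customer
FROM orders a
LEFT JOIN customers b ON a.customer_id = b.id

Result:
product | customer
--------+---------
Cable   | Chris   
Charger | NULL    
Speaker | Karen   
Chair   | Chris   
Stapler | Karen   


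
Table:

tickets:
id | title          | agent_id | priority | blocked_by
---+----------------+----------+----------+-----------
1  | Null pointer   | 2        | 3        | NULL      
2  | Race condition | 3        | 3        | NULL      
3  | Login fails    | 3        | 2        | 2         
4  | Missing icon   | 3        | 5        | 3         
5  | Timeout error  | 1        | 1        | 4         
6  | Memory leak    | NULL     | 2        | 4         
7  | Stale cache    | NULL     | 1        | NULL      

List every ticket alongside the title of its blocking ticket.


This is a self-join: tickets is joined to a second copy of itself, matching each row's blocked_by to another row's id. Use LEFT JOIN so rows with blocked_by=NULL are kept.
  - ticket 1 (Null pointer): blocked_by=NULL -> NULL
  - ticket 2 (Race condition): blocked_by=NULL -> NULL
  - ticket 3 (Login fails): blocked_by=2 -> Race condition
  - ticket 4 (Missing icon): blocked_by=3 -> Login fails
  - ticket 5 (Timeout error): blocked_by=4 -> Missing icon
  - ticket 6 (Memory leak): blocked_by=4 -> Missing icon
  - ticket 7 (Stale cache): blocked_by=NULL -> NULL

SQL:
SELECT a.title AS item, b.title AS blocked_by
FROM tickets a
LEFT JOIN tickets b ON a.blocked_by = b.id

Result:
item           | blocked_by    
---------------+---------------
Null pointer   | NULL          
Race condition | NULL          
Login fails    | Race condition
Missing icon   | Login fails   
Timeout error  | Missing icon  
Memory leak    | Missing icon  
Stale cache    | NULL          


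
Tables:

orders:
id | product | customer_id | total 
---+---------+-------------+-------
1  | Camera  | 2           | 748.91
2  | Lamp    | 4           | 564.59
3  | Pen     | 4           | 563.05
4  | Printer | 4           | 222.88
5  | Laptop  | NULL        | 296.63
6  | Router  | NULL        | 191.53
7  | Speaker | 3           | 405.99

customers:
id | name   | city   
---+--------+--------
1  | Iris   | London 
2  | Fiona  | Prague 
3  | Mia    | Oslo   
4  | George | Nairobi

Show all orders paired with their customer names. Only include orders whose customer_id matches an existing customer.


INNER JOIN keeps only orders rows whose customer_id matches an id in customers. Walk through each order:
  - order 1 (Camera): customer_id=2 -> matches Fiona
  - order 2 (Lamp): customer_id=4 -> matches George
  - order 3 (Pen): customer_id=4 -> matches George
  - order 4 (Printer): customer_id=4 -> matches George
  - order 5 (Laptop): customer_id=NULL, no match -> dropped
  - order 6 (Router): customer_id=NULL, no match -> dropped
  - order 7 (Speaker): customer_id=3 -> matches Mia
So 2 of 7 rows are dropped.

SQL:
SELECT a.product, b.name AS customer
FROM orders a
INNER JOIN customers b ON a.customer_id = b.id

Result:
product | customer
--------+---------
Camera  | Fiona   
Lamp    | George  
Pen     | George  
Printer | George  
Speaker | Mia     


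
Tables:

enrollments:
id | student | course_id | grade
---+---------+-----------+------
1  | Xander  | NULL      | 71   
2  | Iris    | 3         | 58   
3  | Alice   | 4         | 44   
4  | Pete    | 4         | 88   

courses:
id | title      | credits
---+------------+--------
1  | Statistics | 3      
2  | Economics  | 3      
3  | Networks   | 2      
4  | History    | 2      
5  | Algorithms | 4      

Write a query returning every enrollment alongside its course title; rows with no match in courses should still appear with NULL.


LEFT JOIN keeps every row from enrollments (the left table); where course_id has no match in courses, the course columns become NULL. Walk through each enrollment:
  - enrollment 1 (Xander): course_id=NULL, no match -> kept with NULL
  - enrollment 2 (Iris): course_id=3 -> matches Networks
  - enrollment 3 (Alice): course_id=4 -> matches History
  - enrollment 4 (Pete): course_id=4 -> matches History
All 4 rows appear; 1 has NULL course.

SQL:
SELECT a.student, b.title AS course
FROM enrollments a
LEFT JOIN courses b ON a.course_id = b.id

Result:
student | course  
--------+---------
Xander  | NULL    
Iris    | Networks
Alice   | History 
Pete    | History 


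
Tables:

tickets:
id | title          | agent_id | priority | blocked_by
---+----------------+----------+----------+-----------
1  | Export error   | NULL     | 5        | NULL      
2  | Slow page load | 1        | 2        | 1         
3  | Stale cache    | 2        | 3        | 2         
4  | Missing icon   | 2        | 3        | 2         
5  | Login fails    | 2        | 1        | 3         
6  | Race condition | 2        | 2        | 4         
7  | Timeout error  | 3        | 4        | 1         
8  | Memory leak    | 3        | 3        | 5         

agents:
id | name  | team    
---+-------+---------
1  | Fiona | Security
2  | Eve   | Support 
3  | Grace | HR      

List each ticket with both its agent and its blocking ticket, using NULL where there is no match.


Two LEFT JOINs from the same base table tickets: one to agents via agent_id, one to tickets itself via blocked_by. Both are LEFT so every ticket is preserved.
Match against agents:
  - ticket 1 (Export error): agent_id=NULL, no match -> kept with NULL
  - ticket 2 (Slow page load): agent_id=1 -> matches Fiona
  - ticket 3 (Stale cache): agent_id=2 -> matches Eve
  - ticket 4 (Missing icon): agent_id=2 -> matches Eve
  - ticket 5 (Login fails): agent_id=2 -> matches Eve
  - ticket 6 (Race condition): agent_id=2 -> matches Eve
  - ticket 7 (Timeout error): agent_id=3 -> matches Grace
  - ticket 8 (Memory leak): agent_id=3 -> matches Grace
Match against tickets (self):
  - ticket 1 (Export error): blocked_by=NULL -> NULL
  - ticket 2 (Slow page load): blocked_by=1 -> Export error
  - ticket 3 (Stale cache): blocked_by=2 -> Slow page load
  - ticket 4 (Missing icon): blocked_by=2 -> Slow page load
  - ticket 5 (Login fails): blocked_by=3 -> Stale cache
  - ticket 6 (Race condition): blocked_by=4 -> Missing icon
  - ticket 7 (Timeout error): blocked_by=1 -> Export error
  - ticket 8 (Memory leak): blocked_by=5 -> Login fails

SQL:
SELECT a.title, b.name AS agent, c.title AS blocked_by
FROM tickets a
LEFT JOIN agents b ON a.agent_id = b.id
LEFT JOIN tickets c ON a.blocked_by = c.id

Result:
title          | agent | blocked_by    
---------------+-------+---------------
Export error   | NULL  | NULL          
Slow page load | Fiona | Export error  
Stale cache    | Eve   | Slow page load
Missing icon   | Eve   | Slow page load
Login fails    | Eve   | Stale cache   
Race condition | Eve   | Missing icon  
Timeout error  | Grace | Export error  
Memory leak    | Grace | Login fails   


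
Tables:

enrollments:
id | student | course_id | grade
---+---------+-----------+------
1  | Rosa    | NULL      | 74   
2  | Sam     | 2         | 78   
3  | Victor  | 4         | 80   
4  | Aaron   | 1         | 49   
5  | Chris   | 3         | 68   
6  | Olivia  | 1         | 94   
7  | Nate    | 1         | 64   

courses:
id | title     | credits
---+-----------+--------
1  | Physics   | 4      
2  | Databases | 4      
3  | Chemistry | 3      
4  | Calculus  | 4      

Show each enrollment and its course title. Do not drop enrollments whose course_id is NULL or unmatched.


LEFT JOIN keeps every row from enrollments (the left table); where course_id has no match in courses, the course columns become NULL. Walk through each enrollment:
  - enrollment 1 (Rosa): course_id=NULL, no match -> kept with NULL
  - enrollment 2 (Sam): course_id=2 -> matches Databases
  - enrollment 3 (Victor): course_id=4 -> matches Calculus
  - enrollment 4 (Aaron): course_id=1 -> matches Physics
  - enrollment 5 (Chris): course_id=3 -> matches Chemistry
  - enrollment 6 (Olivia): course_id=1 -> matches Physics
  - enrollment 7 (Nate): course_id=1 -> matches Physics
All 7 rows appear; 1 has NULL course.

SQL:
SELECT a.student, b.title AS course
FROM enrollments a
LEFT JOIN courses b ON a.course_id = b.id

Result:
student | course   
--------+----------
Rosa    | NULL     
Sam     | Databases
Victor  | Calculus 
Aaron   | Physics  
Chris   | Chemistry
Olivia  | Physics  
Nate    | Physics  


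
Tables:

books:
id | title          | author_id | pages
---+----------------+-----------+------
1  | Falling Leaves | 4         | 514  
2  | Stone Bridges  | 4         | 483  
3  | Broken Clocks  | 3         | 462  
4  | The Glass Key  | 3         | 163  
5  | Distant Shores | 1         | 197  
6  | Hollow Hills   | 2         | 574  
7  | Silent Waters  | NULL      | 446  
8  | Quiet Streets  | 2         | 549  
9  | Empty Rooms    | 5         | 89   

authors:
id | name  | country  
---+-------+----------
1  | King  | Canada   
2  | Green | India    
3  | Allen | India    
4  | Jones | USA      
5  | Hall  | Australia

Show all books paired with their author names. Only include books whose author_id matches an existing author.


INNER JOIN keeps only books rows whose author_id matches an id in authors. Walk through each book:
  - book 1 (Falling Leaves): author_id=4 -> matches Jones
  - book 2 (Stone Bridges): author_id=4 -> matches Jones
  - book 3 (Broken Clocks): author_id=3 -> matches Allen
  - book 4 (The Glass Key): author_id=3 -> matches Allen
  - book 5 (Distant Shores): author_id=1 -> matches King
  - book 6 (Hollow Hills): author_id=2 -> matches Green
  - book 7 (Silent Waters): author_id=NULL, no match -> dropped
  - book 8 (Quiet Streets): author_id=2 -> matches Green
  - book 9 (Empty Rooms): author_id=5 -> matches Hall
So 1 of 9 rows is dropped.

SQL:
SELECT a.title, b.name AS author
FROM books a
INNER JOIN authors b ON a.author_id = b.id

Result:
title          | author
---------------+-------
Falling Leaves | Jones 
Stone Bridges  | Jones 
Broken Clocks  | Allen 
The Glass Key  | Allen 
Distant Shores | King  
Hollow Hills   | Green 
Quiet Streets  | Green 
Empty Rooms    | Hall  


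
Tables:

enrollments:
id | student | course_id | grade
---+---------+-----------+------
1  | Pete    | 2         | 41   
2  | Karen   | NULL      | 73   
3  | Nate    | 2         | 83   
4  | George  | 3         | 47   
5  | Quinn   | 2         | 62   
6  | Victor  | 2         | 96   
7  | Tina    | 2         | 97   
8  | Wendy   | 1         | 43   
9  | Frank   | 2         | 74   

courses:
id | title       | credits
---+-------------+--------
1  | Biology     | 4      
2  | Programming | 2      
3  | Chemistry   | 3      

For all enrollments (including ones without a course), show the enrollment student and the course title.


LEFT JOIN keeps every row from enrollments (the left table); where course_id has no match in courses, the course columns become NULL. Walk through each enrollment:
  - enrollment 1 (Pete): course_id=2 -> matches Programming
  - enrollment 2 (Karen): course_id=NULL, no match -> kept with NULL
  - enrollment 3 (Nate): course_id=2 -> matches Programming
  - enrollment 4 (George): course_id=3 -> matches Chemistry
  - enrollment 5 (Quinn): course_id=2 -> matches Programming
  - enrollment 6 (Victor): course_id=2 -> matches Programming
  - enrollment 7 (Tina): course_id=2 -> matches Programming
  - enrollment 8 (Wendy): course_id=1 -> matches Biology
  - enrollment 9 (Frank): course_id=2 -> matches Programming
All 9 rows appear; 1 has NULL course.

SQL:
SELECT a.student, b.title AS course
FROM enrollments a
LEFT JOIN courses b ON a.course_id = b.id

Result:
student | course     
--------+------------
Pete    | Programming
Karen   | NULL       
Nate    | Programming
George  | Chemistry  
Quinn   | Programming
Victor  | Programming
Tina    | Programming
Wendy   | Biology    
Frank   | Programming


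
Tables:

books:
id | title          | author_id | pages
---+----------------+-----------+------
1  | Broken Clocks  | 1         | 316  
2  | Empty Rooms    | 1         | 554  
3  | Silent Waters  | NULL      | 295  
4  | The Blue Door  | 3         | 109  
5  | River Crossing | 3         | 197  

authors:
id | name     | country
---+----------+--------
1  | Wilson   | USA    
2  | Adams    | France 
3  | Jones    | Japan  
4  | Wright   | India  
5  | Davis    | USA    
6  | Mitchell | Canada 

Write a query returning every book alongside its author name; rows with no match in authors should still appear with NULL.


LEFT JOIN keeps every row from books (the left table); where author_id has no match in authors, the author columns become NULL. Walk through each book:
  - book 1 (Broken Clocks): author_id=1 -> matches Wilson
  - book 2 (Empty Rooms): author_id=1 -> matches Wilson
  - book 3 (Silent Waters): author_id=NULL, no match -> kept with NULL
  - book 4 (The Blue Door): author_id=3 -> matches Jones
  - book 5 (River Crossing): author_id=3 -> matches Jones
All 5 rows appear; 1 has NULL author.

SQL:
SELECT a.title, b.name AS author
FROM books a
LEFT JOIN authors b ON a.author_id = b.id

Result:
title          | author
---------------+-------
Broken Clocks  | Wilson
Empty Rooms    | Wilson
Silent Waters  | NULL  
The Blue Door  | Jones 
River Crossing | Jones 


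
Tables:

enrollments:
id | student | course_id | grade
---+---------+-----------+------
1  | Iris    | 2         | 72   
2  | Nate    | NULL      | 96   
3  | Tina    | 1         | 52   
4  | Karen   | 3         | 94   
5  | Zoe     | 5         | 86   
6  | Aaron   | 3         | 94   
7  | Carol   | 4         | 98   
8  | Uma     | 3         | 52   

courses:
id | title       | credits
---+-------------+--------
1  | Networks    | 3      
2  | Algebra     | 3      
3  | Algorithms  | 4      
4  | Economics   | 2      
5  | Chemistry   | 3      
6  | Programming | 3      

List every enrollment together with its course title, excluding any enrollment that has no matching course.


INNER JOIN keeps only enrollments rows whose course_id matches an id in courses. Walk through each enrollment:
  - enrollment 1 (Iris): course_id=2 -> matches Algebra
  - enrollment 2 (Nate): course_id=NULL, no match -> dropped
  - enrollment 3 (Tina): course_id=1 -> matches Networks
  - enrollment 4 (Karen): course_id=3 -> matches Algorithms
  - enrollment 5 (Zoe): course_id=5 -> matches Chemistry
  - enrollment 6 (Aaron): course_id=3 -> matches Algorithms
  - enrollment 7 (Carol): course_id=4 -> matches Economics
  - enrollment 8 (Uma): course_id=3 -> matches Algorithms
So 1 of 8 rows is dropped.

SQL:
SELECT a.student, b.title AS course
FROM enrollments a
INNER JOIN courses b ON a.course_id = b.id

Result:
student | course    
--------+-----------
Iris    | Algebra   
Tina    | Networks  
Karen   | Algorithms
Zoe     | Chemistry 
Aaron   | Algorithms
Carol   | Economics 
Uma     | Algorithms


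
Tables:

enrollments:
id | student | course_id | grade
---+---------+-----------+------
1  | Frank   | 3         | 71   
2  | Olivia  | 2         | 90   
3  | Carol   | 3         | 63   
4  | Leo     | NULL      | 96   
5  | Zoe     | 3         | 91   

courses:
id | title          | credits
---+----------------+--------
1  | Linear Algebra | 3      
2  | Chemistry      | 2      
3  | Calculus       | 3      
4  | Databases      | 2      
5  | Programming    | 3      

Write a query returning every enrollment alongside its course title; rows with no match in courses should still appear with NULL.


LEFT JOIN keeps every row from enrollments (the left table); where course_id has no match in courses, the course columns become NULL. Walk through each enrollment:
  - enrollment 1 (Frank): course_id=3 -> matches Calculus
  - enrollment 2 (Olivia): course_id=2 -> matches Chemistry
  - enrollment 3 (Carol): course_id=3 -> matches Calculus
  - enrollment 4 (Leo): course_id=NULL, no match -> kept with NULL
  - enrollment 5 (Zoe): course_id=3 -> matches Calculus
All 5 rows appear; 1 has NULL course.

SQL:
SELECT a.student, b.title AS course
FROM enrollments a
LEFT JOIN courses b ON a.course_id = b.id

Result:
student | course   
--------+----------
Frank   | Calculus 
Olivia  | Chemistry
Carol   | Calculus 
Leo     | NULL     
Zoe     | Calculus 


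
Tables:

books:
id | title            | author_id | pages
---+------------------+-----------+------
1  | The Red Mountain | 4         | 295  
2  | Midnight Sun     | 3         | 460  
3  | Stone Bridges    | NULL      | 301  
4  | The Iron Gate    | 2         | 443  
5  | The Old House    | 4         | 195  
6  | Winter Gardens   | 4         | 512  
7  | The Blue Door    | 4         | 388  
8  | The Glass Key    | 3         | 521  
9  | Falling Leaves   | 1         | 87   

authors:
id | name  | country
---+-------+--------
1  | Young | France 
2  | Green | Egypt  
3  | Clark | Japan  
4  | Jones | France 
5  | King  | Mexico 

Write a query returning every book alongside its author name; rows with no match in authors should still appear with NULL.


LEFT JOIN keeps every row from books (the left table); where author_id has no match in authors, the author columns become NULL. Walk through each book:
  - book 1 (The Red Mountain): author_id=4 -> matches Jones
  - book 2 (Midnight Sun): author_id=3 -> matches Clark
  - book 3 (Stone Bridges): author_id=NULL, no match -> kept with NULL
  - book 4 (The Iron Gate): author_id=2 -> matches Green
  - book 5 (The Old House): author_id=4 -> matches Jones
  - book 6 (Winter Gardens): author_id=4 -> matches Jones
  - book 7 (The Blue Door): author_id=4 -> matches Jones
  - book 8 (The Glass Key): author_id=3 -> matches Clark
  - book 9 (Falling Leaves): author_id=1 -> matches Young
All 9 rows appear; 1 has NULL author.

SQL:
SELECT a.title, b.name AS author
FROM books a
LEFT JOIN authors b ON a.author_id = b.id

Result:
title            | author
-----------------+-------
The Red Mountain | Jones 
Midnight Sun     | Clark 
Stone Bridges    | NULL  
The Iron Gate    | Green 
The Old House    | Jones 
Winter Gardens   | Jones 
The Blue Door    | Jones 
The Glass Key    | Clark 
Falling Leaves   | Young 


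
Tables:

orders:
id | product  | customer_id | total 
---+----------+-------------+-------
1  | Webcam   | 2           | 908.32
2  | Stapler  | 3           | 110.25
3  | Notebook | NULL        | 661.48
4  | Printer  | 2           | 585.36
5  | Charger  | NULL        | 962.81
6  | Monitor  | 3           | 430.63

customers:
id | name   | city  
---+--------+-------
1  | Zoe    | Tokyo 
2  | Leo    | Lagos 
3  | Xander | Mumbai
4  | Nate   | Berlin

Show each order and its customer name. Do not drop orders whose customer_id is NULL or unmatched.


LEFT JOIN keeps every row from orders (the left table); where customer_id has no match in customers, the customer columns become NULL. Walk through each order:
  - order 1 (Webcam): customer_id=2 -> matches Leo
  - order 2 (Stapler): customer_id=3 -> matches Xander
  - order 3 (Notebook): customer_id=NULL, no match -> kept with NULL
  - order 4 (Printer): customer_id=2 -> matches Leo
  - order 5 (Charger): customer_id=NULL, no match -> kept with NULL
  - order 6 (Monitor): customer_id=3 -> matches Xander
All 6 rows appear; 2 have NULL customer.

SQL:
SELECT a.product, b.name AS customer
FROM orders a
LEFT JOIN customers b ON a.customer_id = b.id

Result:
product  | customer
---------+---------
Webcam   | Leo     
Stapler  | Xander  
Notebook | NULL    
Printer  | Leo     
Charger  | NULL    
Monitor  | Xander  


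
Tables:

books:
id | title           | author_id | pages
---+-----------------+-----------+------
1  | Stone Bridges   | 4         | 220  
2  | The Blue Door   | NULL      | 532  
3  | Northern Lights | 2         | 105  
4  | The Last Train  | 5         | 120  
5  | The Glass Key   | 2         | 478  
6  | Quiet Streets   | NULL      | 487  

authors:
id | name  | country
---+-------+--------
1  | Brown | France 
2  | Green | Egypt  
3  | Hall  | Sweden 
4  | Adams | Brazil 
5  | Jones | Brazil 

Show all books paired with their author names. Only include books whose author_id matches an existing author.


INNER JOIN keeps only books rows whose author_id matches an id in authors. Walk through each book:
  - book 1 (Stone Bridges): author_id=4 -> matches Adams
  - book 2 (The Blue Door): author_id=NULL, no match -> dropped
  - book 3 (Northern Lights): author_id=2 -> matches Green
  - book 4 (The Last Train): author_id=5 -> matches Jones
  - book 5 (The Glass Key): author_id=2 -> matches Green
  - book 6 (Quiet Streets): author_id=NULL, no match -> dropped
So 2 of 6 rows are dropped.

SQL:
SELECT a.title, b.name AS author
FROM books a
INNER JOIN authors b ON a.author_id = b.id

Result:
title           | author
----------------+-------
Stone Bridges   | Adams 
Northern Lights | Green 
The Last Train  | Jones 
The Glass Key   | Green 


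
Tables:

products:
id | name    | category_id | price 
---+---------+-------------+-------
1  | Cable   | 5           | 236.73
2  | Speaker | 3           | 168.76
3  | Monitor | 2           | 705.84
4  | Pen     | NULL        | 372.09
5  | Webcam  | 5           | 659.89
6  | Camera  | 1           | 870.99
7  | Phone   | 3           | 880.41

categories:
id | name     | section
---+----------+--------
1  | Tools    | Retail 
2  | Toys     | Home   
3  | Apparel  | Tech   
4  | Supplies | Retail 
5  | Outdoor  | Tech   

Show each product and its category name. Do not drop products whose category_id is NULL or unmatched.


LEFT JOIN keeps every row from products (the left table); where category_id has no match in categories, the category columns become NULL. Walk through each product:
  - product 1 (Cable): category_id=5 -> matches Outdoor
  - product 2 (Speaker): category_id=3 -> matches Apparel
  - product 3 (Monitor): category_id=2 -> matches Toys
  - product 4 (Pen): category_id=NULL, no match -> kept with NULL
  - product 5 (Webcam): category_id=5 -> matches Outdoor
  - product 6 (Camera): category_id=1 -> matches Tools
  - product 7 (Phone): category_id=3 -> matches Apparel
All 7 rows appear; 1 has NULL category.

SQL:
SELECT a.name, b.name AS category
FROM products a
LEFT JOIN categories b ON a.category_id = b.id

Result:
name    | category
--------+---------
Cable   | Outdoor 
Speaker | Apparel 
Monitor | Toys    
Pen     | NULL    
Webcam  | Outdoor 
Camera  | Tools   
Phone   | Apparel 


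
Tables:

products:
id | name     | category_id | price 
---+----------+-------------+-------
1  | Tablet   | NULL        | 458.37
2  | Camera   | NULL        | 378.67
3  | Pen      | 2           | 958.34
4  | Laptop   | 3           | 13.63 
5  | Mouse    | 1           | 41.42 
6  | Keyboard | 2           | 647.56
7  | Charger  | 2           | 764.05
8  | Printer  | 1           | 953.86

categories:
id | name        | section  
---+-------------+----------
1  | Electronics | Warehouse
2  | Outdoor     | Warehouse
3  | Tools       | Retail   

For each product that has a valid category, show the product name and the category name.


INNER JOIN keeps only products rows whose category_id matches an id in categories. Walk through each product:
  - product 1 (Tablet): category_id=NULL, no match -> dropped
  - product 2 (Camera): category_id=NULL, no match -> dropped
  - product 3 (Pen): category_id=2 -> matches Outdoor
  - product 4 (Laptop): category_id=3 -> matches Tools
  - product 5 (Mouse): category_id=1 -> matches Electronics
  - product 6 (Keyboard): category_id=2 -> matches Outdoor
  - product 7 (Charger): category_id=2 -> matches Outdoor
  - product 8 (Printer): category_id=1 -> matches Electronics
So 2 of 8 rows are dropped.

SQL:
SELECT a.name, b.name AS category
FROM products a
INNER JOIN categories b ON a.category_id = b.id

Result:
name     | category   
---------+------------
Pen      | Outdoor    
Laptop   | Tools      
Mouse    | Electronics
Keyboard | Outdoor    
Charger  | Outdoor    
Printer  | Electronics


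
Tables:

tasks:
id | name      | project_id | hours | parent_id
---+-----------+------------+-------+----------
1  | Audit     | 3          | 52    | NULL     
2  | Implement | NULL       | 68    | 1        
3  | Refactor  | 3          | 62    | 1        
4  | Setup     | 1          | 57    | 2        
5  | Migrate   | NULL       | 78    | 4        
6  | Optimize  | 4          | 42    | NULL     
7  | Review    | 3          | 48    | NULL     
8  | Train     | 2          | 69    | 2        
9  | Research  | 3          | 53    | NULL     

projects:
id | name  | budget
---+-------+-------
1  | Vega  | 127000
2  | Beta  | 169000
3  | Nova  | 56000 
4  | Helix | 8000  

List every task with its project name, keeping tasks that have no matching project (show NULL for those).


LEFT JOIN keeps every row from tasks (the left table); where project_id has no match in projects, the project columns become NULL. Walk through each task:
  - task 1 (Audit): project_id=3 -> matches Nova
  - task 2 (Implement): project_id=NULL, no match -> kept with NULL
  - task 3 (Refactor): project_id=3 -> matches Nova
  - task 4 (Setup): project_id=1 -> matches Vega
  - task 5 (Migrate): project_id=NULL, no match -> kept with NULL
  - task 6 (Optimize): project_id=4 -> matches Helix
  - task 7 (Review): project_id=3 -> matches Nova
  - task 8 (Train): project_id=2 -> matches Beta
  - task 9 (Research): project_id=3 -> matches Nova
All 9 rows appear; 2 have NULL project.

SQL:
SELECT a.name, b.name AS project
FROM tasks a
LEFT JOIN projects b ON a.project_id = b.id

Result:
name      | project
----------+--------
Audit     | Nova   
Implement | NULL   
Refactor  | Nova   
Setup     | Vega   
Migrate   | NULL   
Optimize  | Helix  
Review    | Nova   
Train     | Beta   
Research  | Nova   


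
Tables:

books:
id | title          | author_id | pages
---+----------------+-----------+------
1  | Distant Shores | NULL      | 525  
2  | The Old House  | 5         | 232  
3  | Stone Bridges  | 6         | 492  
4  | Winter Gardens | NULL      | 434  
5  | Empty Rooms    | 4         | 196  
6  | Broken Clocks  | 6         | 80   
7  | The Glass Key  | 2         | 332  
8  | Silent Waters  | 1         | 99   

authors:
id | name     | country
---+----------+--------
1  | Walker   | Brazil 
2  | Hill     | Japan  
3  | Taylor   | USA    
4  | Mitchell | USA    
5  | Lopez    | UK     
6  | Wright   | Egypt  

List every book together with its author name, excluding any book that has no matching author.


INNER JOIN keeps only books rows whose author_id matches an id in authors. Walk through each book:
  - book 1 (Distant Shores): author_id=NULL, no match -> dropped
  - book 2 (The Old House): author_id=5 -> matches Lopez
  - book 3 (Stone Bridges): author_id=6 -> matches Wright
  - book 4 (Winter Gardens): author_id=NULL, no match -> dropped
  - book 5 (Empty Rooms): author_id=4 -> matches Mitchell
  - book 6 (Broken Clocks): author_id=6 -> matches Wright
  - book 7 (The Glass Key): author_id=2 -> matches Hill
  - book 8 (Silent Waters): author_id=1 -> matches Walker
So 2 of 8 rows are dropped.

SQL:
SELECT a.title, b.name AS author
FROM books a
INNER JOIN authors b ON a.author_id = b.id

Result:
title         | author  
--------------+---------
The Old House | Lopez   
Stone Bridges | Wright  
Empty Rooms   | Mitchell
Broken Clocks | Wright  
The Glass Key | Hill    
Silent Waters | Walker  
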